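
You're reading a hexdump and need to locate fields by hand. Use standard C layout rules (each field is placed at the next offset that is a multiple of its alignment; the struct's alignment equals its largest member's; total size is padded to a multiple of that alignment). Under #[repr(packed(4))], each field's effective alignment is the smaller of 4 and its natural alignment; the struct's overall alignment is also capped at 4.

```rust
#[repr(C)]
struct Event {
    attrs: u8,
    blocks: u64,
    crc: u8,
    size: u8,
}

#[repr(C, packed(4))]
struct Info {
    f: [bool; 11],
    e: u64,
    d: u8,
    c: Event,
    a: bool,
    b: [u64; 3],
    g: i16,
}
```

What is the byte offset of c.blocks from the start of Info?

32

Event: @0: attrs [1B, align 1] → 1; +7 pad (align 8); @8: blocks [8B, align 8] → 16; @16: crc [1B, align 1] → 17; @17: size [1B, align 1] → 18; +6 tail pad (align 8); size 24, align 8
@0: f [11B, align 1] → 11
+1 pad (align 4)
@12: e [8B, align 4] → 20
@20: d [1B, align 1] → 21
+3 pad (align 4)
@24: c [24B, align 4] → 48
within Event: blocks at 8
24 + 8 = 32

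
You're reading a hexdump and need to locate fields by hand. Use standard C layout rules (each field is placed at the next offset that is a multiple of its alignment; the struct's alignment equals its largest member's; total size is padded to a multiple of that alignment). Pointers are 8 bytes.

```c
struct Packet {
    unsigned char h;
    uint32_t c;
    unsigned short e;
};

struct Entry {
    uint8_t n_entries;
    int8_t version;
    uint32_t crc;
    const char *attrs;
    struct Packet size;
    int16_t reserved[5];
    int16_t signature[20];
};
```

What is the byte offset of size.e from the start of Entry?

24

Packet: 0..1  h  (1B, 1-aligned); 1..4  -- padding (3B); 4..8  c  (4B, 4-aligned); 8..10  e  (2B, 2-aligned); 10..12  -- tail padding (2B); sizeof = 12, alignof = 4
0..1  n_entries  (1B, 1-aligned)
1..2  version  (1B, 1-aligned)
2..4  -- padding (2B)
4..8  crc  (4B, 4-aligned)
8..16  attrs  (8B, 8-aligned)
16..28  size  (12B, 4-aligned)
within Packet: e at 8
16 + 8 = 24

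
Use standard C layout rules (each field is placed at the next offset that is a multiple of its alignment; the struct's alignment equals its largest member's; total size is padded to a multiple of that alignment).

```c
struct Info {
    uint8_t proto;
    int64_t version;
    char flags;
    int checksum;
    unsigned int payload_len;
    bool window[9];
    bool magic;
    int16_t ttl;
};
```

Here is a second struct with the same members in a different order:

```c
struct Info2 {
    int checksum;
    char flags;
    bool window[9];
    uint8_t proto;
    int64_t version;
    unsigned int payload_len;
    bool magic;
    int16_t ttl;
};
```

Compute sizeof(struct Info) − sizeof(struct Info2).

0..1  proto  (1B, 1-aligned)
1..8  -- padding (7B)
8..16  version  (8B, 8-aligned)
16..17  flags  (1B, 1-aligned)
17..20  -- padding (3B)
20..24  checksum  (4B, 4-aligned)
24..28  payload_len  (4B, 4-aligned)
28..37  window  (9B, 1-aligned)
37..38  magic  (1B, 1-aligned)
38..40  ttl  (2B, 2-aligned)
sizeof = 40, alignof = 8
— Info2 —
0..4  checksum  (4B, 4-aligned)
4..5  flags  (1B, 1-aligned)
5..14  window  (9B, 1-aligned)
14..15  proto  (1B, 1-aligned)
15..16  -- padding (1B)
16..24  version  (8B, 8-aligned)
24..28  payload_len  (4B, 4-aligned)
28..29  magic  (1B, 1-aligned)
29..30  -- padding (1B)
30..32  ttl  (2B, 2-aligned)
sizeof = 32, alignof = 8
40 − 32 = 8

8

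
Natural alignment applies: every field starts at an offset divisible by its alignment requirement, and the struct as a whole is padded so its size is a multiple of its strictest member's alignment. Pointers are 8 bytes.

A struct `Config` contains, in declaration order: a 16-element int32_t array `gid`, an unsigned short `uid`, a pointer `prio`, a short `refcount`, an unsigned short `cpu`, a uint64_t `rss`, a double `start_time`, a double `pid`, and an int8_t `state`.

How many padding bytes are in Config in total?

gid at 0 (size 64, align 4) → ends 64
uid at 64 (size 2, align 2) → ends 66
pad 6 to align 8 for prio
prio at 72 (size 8, align 8) → ends 80
refcount at 80 (size 2, align 2) → ends 82
cpu at 82 (size 2, align 2) → ends 84
pad 4 to align 8 for rss
rss at 88 (size 8, align 8) → ends 96
start_time at 96 (size 8, align 8) → ends 104
pid at 104 (size 8, align 8) → ends 112
state at 112 (size 1, align 1) → ends 113
tail pad 7 to reach multiple of 8
total 120 bytes, alignment 8
data bytes 103, size 120 → padding 17

17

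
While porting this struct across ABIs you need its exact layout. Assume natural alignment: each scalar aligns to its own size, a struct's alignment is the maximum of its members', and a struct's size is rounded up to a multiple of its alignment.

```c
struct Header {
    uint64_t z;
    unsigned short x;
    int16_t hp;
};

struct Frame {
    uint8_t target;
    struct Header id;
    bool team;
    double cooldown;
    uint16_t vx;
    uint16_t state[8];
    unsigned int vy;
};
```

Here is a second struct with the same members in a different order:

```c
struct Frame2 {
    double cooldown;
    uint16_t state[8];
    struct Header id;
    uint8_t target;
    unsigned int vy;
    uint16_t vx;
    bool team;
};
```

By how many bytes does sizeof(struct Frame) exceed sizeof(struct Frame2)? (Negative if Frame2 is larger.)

8

Header: @0: z [8B, align 8] → 8; @8: x [2B, align 2] → 10; @10: hp [2B, align 2] → 12; +4 tail pad (align 8); size 16, align 8
@0: target [1B, align 1] → 1
+7 pad (align 8)
@8: id [16B, align 8] → 24
@24: team [1B, align 1] → 25
+7 pad (align 8)
@32: cooldown [8B, align 8] → 40
@40: vx [2B, align 2] → 42
@42: state [16B, align 2] → 58
+2 pad (align 4)
@60: vy [4B, align 4] → 64
size 64, align 8
— Frame2 —
@0: cooldown [8B, align 8] → 8
@8: state [16B, align 2] → 24
@24: id [16B, align 8] → 40
@40: target [1B, align 1] → 41
+3 pad (align 4)
@44: vy [4B, align 4] → 48
@48: vx [2B, align 2] → 50
@50: team [1B, align 1] → 51
+5 tail pad (align 8)
size 56, align 8
64 − 56 = 8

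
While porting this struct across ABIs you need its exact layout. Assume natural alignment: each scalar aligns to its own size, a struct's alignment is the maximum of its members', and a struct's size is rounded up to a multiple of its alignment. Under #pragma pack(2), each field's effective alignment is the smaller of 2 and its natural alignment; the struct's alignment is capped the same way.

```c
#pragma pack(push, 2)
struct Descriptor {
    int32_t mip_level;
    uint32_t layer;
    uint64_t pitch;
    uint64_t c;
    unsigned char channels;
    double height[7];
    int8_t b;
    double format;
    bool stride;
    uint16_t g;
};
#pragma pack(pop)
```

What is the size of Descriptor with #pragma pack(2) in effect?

@0: mip_level [4B, align 2] → 4
@4: layer [4B, align 2] → 8
@8: pitch [8B, align 2] → 16
@16: c [8B, align 2] → 24
@24: channels [1B, align 1] → 25
+1 pad (align 2)
@26: height [56B, align 2] → 82
@82: b [1B, align 1] → 83
+1 pad (align 2)
@84: format [8B, align 2] → 92
@92: stride [1B, align 1] → 93
+1 pad (align 2)
@94: g [2B, align 2] → 96
size 96, align 2

96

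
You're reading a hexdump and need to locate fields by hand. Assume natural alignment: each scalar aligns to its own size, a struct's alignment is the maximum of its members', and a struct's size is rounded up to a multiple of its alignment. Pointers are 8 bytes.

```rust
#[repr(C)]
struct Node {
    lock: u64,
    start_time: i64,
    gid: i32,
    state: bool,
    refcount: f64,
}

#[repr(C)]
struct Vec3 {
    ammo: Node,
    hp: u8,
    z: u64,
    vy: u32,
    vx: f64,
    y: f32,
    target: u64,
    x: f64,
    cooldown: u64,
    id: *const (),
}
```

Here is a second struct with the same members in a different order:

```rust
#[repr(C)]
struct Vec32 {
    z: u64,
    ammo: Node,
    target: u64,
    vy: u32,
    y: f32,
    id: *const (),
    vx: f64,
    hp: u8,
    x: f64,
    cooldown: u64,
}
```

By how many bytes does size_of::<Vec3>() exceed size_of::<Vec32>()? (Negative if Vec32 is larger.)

8

Node: lock at 0 (size 8, align 8) → ends 8; start_time at 8 (size 8, align 8) → ends 16; gid at 16 (size 4, align 4) → ends 20; state at 20 (size 1, align 1) → ends 21; pad 3 to align 8 for refcount; refcount at 24 (size 8, align 8) → ends 32; total 32 bytes, alignment 8
ammo at 0 (size 32, align 8) → ends 32
hp at 32 (size 1, align 1) → ends 33
pad 7 to align 8 for z
z at 40 (size 8, align 8) → ends 48
vy at 48 (size 4, align 4) → ends 52
pad 4 to align 8 for vx
vx at 56 (size 8, align 8) → ends 64
y at 64 (size 4, align 4) → ends 68
pad 4 to align 8 for target
target at 72 (size 8, align 8) → ends 80
x at 80 (size 8, align 8) → ends 88
cooldown at 88 (size 8, align 8) → ends 96
id at 96 (size 8, align 8) → ends 104
total 104 bytes, alignment 8
— Vec32 —
z at 0 (size 8, align 8) → ends 8
ammo at 8 (size 32, align 8) → ends 40
target at 40 (size 8, align 8) → ends 48
vy at 48 (size 4, align 4) → ends 52
y at 52 (size 4, align 4) → ends 56
id at 56 (size 8, align 8) → ends 64
vx at 64 (size 8, align 8) → ends 72
hp at 72 (size 1, align 1) → ends 73
pad 7 to align 8 for x
x at 80 (size 8, align 8) → ends 88
cooldown at 88 (size 8, align 8) → ends 96
total 96 bytes, alignment 8
104 − 96 = 8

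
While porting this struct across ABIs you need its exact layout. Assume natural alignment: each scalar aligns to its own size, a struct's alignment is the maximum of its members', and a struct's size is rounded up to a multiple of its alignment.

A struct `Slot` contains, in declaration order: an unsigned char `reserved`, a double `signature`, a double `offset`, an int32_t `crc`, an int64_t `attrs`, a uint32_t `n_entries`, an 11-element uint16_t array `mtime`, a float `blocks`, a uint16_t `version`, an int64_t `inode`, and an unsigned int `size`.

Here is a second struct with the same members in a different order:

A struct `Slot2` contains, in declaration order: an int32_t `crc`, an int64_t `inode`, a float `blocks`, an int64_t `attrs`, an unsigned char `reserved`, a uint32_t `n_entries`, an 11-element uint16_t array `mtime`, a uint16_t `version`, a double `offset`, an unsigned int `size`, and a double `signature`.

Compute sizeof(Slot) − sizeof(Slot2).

@0: reserved [1B, align 1] → 1
+7 pad (align 8)
@8: signature [8B, align 8] → 16
@16: offset [8B, align 8] → 24
@24: crc [4B, align 4] → 28
+4 pad (align 8)
@32: attrs [8B, align 8] → 40
@40: n_entries [4B, align 4] → 44
@44: mtime [22B, align 2] → 66
+2 pad (align 4)
@68: blocks [4B, align 4] → 72
@72: version [2B, align 2] → 74
+6 pad (align 8)
@80: inode [8B, align 8] → 88
@88: size [4B, align 4] → 92
+4 tail pad (align 8)
size 96, align 8
— Slot2 —
@0: crc [4B, align 4] → 4
+4 pad (align 8)
@8: inode [8B, align 8] → 16
@16: blocks [4B, align 4] → 20
+4 pad (align 8)
@24: attrs [8B, align 8] → 32
@32: reserved [1B, align 1] → 33
+3 pad (align 4)
@36: n_entries [4B, align 4] → 40
@40: mtime [22B, align 2] → 62
@62: version [2B, align 2] → 64
@64: offset [8B, align 8] → 72
@72: size [4B, align 4] → 76
+4 pad (align 8)
@80: signature [8B, align 8] → 88
size 88, align 8
96 − 88 = 8

8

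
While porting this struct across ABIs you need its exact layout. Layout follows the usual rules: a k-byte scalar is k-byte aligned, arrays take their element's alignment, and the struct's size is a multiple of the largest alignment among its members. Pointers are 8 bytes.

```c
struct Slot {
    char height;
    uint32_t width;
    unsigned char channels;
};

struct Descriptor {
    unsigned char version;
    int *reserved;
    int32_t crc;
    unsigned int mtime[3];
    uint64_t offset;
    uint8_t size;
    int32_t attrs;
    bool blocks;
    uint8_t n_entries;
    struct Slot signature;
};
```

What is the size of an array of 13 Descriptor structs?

832

Slot: 0..1  height  (1B, 1-aligned); 1..4  -- padding (3B); 4..8  width  (4B, 4-aligned); 8..9  channels  (1B, 1-aligned); 9..12  -- tail padding (3B); sizeof = 12, alignof = 4
0..1  version  (1B, 1-aligned)
1..8  -- padding (7B)
8..16  reserved  (8B, 8-aligned)
16..20  crc  (4B, 4-aligned)
20..32  mtime  (12B, 4-aligned)
32..40  offset  (8B, 8-aligned)
40..41  size  (1B, 1-aligned)
41..44  -- padding (3B)
44..48  attrs  (4B, 4-aligned)
48..49  blocks  (1B, 1-aligned)
49..50  n_entries  (1B, 1-aligned)
50..52  -- padding (2B)
52..64  signature  (12B, 4-aligned)
sizeof = 64, alignof = 8
array of 13: 13 × 64 = 832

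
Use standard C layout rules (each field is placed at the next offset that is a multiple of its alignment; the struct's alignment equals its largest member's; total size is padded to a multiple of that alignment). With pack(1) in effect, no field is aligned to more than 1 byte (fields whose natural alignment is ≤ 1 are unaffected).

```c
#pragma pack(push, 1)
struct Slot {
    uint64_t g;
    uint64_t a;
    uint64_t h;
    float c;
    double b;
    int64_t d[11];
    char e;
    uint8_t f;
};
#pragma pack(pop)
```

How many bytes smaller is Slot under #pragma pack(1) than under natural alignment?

10

natural layout:
  g at 0 (size 8, align 8) → ends 8
  a at 8 (size 8, align 8) → ends 16
  h at 16 (size 8, align 8) → ends 24
  c at 24 (size 4, align 4) → ends 28
  pad 4 to align 8 for b
  b at 32 (size 8, align 8) → ends 40
  d at 40 (size 88, align 8) → ends 128
  e at 128 (size 1, align 1) → ends 129
  f at 129 (size 1, align 1) → ends 130
  tail pad 6 to reach multiple of 8
  total 136 bytes, alignment 8
packed(1) layout:
  g at 0 (size 8, align 1) → ends 8
  a at 8 (size 8, align 1) → ends 16
  h at 16 (size 8, align 1) → ends 24
  c at 24 (size 4, align 1) → ends 28
  b at 28 (size 8, align 1) → ends 36
  d at 36 (size 88, align 1) → ends 124
  e at 124 (size 1, align 1) → ends 125
  f at 125 (size 1, align 1) → ends 126
  total 126 bytes, alignment 1
136 − 126 = 10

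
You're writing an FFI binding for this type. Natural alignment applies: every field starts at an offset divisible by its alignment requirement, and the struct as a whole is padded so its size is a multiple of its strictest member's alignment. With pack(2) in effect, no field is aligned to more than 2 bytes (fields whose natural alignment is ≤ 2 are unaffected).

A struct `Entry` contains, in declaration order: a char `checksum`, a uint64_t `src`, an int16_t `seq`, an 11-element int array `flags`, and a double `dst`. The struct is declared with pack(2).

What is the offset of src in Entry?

2

0..1  checksum  (1B, 1-aligned)
1..2  -- padding (1B)
2..10  src  (8B, 2-aligned)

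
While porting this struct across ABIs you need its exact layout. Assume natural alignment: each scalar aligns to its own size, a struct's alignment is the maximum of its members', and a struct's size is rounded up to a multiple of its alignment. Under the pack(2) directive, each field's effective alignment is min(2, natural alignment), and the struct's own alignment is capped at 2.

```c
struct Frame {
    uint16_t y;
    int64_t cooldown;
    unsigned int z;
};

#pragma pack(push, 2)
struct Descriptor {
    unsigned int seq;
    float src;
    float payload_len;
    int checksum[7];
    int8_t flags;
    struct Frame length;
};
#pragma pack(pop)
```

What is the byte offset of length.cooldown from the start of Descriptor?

50

Frame: @0: y [2B, align 2] → 2; +6 pad (align 8); @8: cooldown [8B, align 8] → 16; @16: z [4B, align 4] → 20; +4 tail pad (align 8); size 24, align 8
@0: seq [4B, align 2] → 4
@4: src [4B, align 2] → 8
@8: payload_len [4B, align 2] → 12
@12: checksum [28B, align 2] → 40
@40: flags [1B, align 1] → 41
+1 pad (align 2)
@42: length [24B, align 2] → 66
within Frame: cooldown at 8
42 + 8 = 50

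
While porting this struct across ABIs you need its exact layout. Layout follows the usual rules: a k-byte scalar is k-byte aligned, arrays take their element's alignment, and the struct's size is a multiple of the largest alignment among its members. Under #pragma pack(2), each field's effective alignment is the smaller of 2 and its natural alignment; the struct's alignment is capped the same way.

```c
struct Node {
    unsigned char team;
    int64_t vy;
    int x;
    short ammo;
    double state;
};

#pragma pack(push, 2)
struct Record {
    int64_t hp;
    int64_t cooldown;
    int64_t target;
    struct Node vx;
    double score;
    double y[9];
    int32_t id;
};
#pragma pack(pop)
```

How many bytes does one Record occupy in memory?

Node: @0: team [1B, align 1] → 1; +7 pad (align 8); @8: vy [8B, align 8] → 16; @16: x [4B, align 4] → 20; @20: ammo [2B, align 2] → 22; +2 pad (align 8); @24: state [8B, align 8] → 32; size 32, align 8
@0: hp [8B, align 2] → 8
@8: cooldown [8B, align 2] → 16
@16: target [8B, align 2] → 24
@24: vx [32B, align 2] → 56
@56: score [8B, align 2] → 64
@64: y [72B, align 2] → 136
@136: id [4B, align 2] → 140
size 140, align 2

140 bytes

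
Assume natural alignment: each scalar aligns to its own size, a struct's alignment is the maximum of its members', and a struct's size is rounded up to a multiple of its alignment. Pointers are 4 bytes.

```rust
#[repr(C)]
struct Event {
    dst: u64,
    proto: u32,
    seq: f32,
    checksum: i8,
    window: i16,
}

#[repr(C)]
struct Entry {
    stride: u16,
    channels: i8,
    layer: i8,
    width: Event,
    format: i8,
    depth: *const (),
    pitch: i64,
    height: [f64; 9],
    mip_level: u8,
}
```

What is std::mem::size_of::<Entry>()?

128

Event: dst at 0 (size 8, align 8) → ends 8; proto at 8 (size 4, align 4) → ends 12; seq at 12 (size 4, align 4) → ends 16; checksum at 16 (size 1, align 1) → ends 17; pad 1 to align 2 for window; window at 18 (size 2, align 2) → ends 20; tail pad 4 to reach multiple of 8; total 24 bytes, alignment 8
stride at 0 (size 2, align 2) → ends 2
channels at 2 (size 1, align 1) → ends 3
layer at 3 (size 1, align 1) → ends 4
pad 4 to align 8 for width
width at 8 (size 24, align 8) → ends 32
format at 32 (size 1, align 1) → ends 33
pad 3 to align 4 for depth
depth at 36 (size 4, align 4) → ends 40
pitch at 40 (size 8, align 8) → ends 48
height at 48 (size 72, align 8) → ends 120
mip_level at 120 (size 1, align 1) → ends 121
tail pad 7 to reach multiple of 8
total 128 bytes, alignment 8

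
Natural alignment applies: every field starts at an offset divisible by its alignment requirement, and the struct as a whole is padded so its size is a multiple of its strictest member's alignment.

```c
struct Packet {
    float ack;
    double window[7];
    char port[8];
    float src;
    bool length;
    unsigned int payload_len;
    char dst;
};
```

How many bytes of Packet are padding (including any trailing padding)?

10

0..4  ack  (4B, 4-aligned)
4..8  -- padding (4B)
8..64  window  (56B, 8-aligned)
64..72  port  (8B, 1-aligned)
72..76  src  (4B, 4-aligned)
76..77  length  (1B, 1-aligned)
77..80  -- padding (3B)
80..84  payload_len  (4B, 4-aligned)
84..85  dst  (1B, 1-aligned)
85..88  -- tail padding (3B)
sizeof = 88, alignof = 8
data bytes 78, size 88 → padding 10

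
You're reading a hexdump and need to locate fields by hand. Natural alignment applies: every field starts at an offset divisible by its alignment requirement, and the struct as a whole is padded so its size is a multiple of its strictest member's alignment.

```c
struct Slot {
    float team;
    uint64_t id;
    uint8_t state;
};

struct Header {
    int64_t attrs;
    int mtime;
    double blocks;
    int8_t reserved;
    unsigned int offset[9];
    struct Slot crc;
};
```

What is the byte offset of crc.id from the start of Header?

Slot: 0..4  team  (4B, 4-aligned); 4..8  -- padding (4B); 8..16  id  (8B, 8-aligned); 16..17  state  (1B, 1-aligned); 17..24  -- tail padding (7B); sizeof = 24, alignof = 8
0..8  attrs  (8B, 8-aligned)
8..12  mtime  (4B, 4-aligned)
12..16  -- padding (4B)
16..24  blocks  (8B, 8-aligned)
24..25  reserved  (1B, 1-aligned)
25..28  -- padding (3B)
28..64  offset  (36B, 4-aligned)
64..88  crc  (24B, 8-aligned)
within Slot: id at 8
64 + 8 = 72

72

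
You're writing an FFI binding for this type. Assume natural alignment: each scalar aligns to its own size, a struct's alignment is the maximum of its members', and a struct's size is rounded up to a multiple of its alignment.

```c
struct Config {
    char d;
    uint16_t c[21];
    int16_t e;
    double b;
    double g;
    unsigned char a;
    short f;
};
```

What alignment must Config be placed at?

member alignments: d=1, c=2, e=2, b=8, g=8, a=1, f=2
max = 8

8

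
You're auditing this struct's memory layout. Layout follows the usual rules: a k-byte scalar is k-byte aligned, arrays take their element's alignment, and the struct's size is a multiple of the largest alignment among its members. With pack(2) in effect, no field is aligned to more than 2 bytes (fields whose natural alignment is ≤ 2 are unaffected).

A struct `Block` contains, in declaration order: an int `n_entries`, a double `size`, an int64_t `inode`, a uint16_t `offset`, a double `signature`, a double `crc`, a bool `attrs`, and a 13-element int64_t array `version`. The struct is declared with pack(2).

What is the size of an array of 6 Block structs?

0..4  n_entries  (4B, 2-aligned)
4..12  size  (8B, 2-aligned)
12..20  inode  (8B, 2-aligned)
20..22  offset  (2B, 2-aligned)
22..30  signature  (8B, 2-aligned)
30..38  crc  (8B, 2-aligned)
38..39  attrs  (1B, 1-aligned)
39..40  -- padding (1B)
40..144  version  (104B, 2-aligned)
sizeof = 144, alignof = 2
array of 6: 6 × 144 = 864

864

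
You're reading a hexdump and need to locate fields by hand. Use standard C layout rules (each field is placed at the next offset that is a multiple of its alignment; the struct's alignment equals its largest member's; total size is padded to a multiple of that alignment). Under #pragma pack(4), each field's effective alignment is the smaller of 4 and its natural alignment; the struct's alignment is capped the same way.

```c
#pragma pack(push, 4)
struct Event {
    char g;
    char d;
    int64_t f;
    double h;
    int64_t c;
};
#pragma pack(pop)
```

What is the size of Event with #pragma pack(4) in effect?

28

0..1  g  (1B, 1-aligned)
1..2  d  (1B, 1-aligned)
2..4  -- padding (2B)
4..12  f  (8B, 4-aligned)
12..20  h  (8B, 4-aligned)
20..28  c  (8B, 4-aligned)
sizeof = 28, alignof = 4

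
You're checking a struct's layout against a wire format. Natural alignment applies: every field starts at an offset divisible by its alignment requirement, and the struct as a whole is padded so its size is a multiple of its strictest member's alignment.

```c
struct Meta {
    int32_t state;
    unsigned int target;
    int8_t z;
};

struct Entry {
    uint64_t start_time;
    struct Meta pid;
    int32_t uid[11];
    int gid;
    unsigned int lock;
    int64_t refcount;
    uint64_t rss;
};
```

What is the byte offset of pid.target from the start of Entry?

12

Meta: 0..4  state  (4B, 4-aligned); 4..8  target  (4B, 4-aligned); 8..9  z  (1B, 1-aligned); 9..12  -- tail padding (3B); sizeof = 12, alignof = 4
0..8  start_time  (8B, 8-aligned)
8..20  pid  (12B, 4-aligned)
within Meta: target at 4
8 + 4 = 12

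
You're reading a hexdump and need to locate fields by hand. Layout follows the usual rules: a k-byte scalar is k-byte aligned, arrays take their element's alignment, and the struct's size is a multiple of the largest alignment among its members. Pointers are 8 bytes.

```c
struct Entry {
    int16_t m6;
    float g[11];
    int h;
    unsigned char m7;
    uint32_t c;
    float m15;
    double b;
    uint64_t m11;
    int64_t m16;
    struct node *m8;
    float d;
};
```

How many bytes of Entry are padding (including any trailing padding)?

0..2  m6  (2B, 2-aligned)
2..4  -- padding (2B)
4..48  g  (44B, 4-aligned)
48..52  h  (4B, 4-aligned)
52..53  m7  (1B, 1-aligned)
53..56  -- padding (3B)
56..60  c  (4B, 4-aligned)
60..64  m15  (4B, 4-aligned)
64..72  b  (8B, 8-aligned)
72..80  m11  (8B, 8-aligned)
80..88  m16  (8B, 8-aligned)
88..96  m8  (8B, 8-aligned)
96..100  d  (4B, 4-aligned)
100..104  -- tail padding (4B)
sizeof = 104, alignof = 8
data bytes 95, size 104 → padding 9

9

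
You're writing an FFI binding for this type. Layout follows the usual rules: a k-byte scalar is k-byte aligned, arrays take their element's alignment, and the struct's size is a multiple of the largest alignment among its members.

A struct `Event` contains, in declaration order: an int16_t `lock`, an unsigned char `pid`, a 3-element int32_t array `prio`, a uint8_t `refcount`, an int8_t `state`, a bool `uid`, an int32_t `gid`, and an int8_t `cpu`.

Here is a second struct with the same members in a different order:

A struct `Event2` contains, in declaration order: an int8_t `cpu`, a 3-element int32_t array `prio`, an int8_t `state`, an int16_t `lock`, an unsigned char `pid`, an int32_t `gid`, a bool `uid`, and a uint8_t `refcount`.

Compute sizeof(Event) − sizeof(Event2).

-4

0..2  lock  (2B, 2-aligned)
2..3  pid  (1B, 1-aligned)
3..4  -- padding (1B)
4..16  prio  (12B, 4-aligned)
16..17  refcount  (1B, 1-aligned)
17..18  state  (1B, 1-aligned)
18..19  uid  (1B, 1-aligned)
19..20  -- padding (1B)
20..24  gid  (4B, 4-aligned)
24..25  cpu  (1B, 1-aligned)
25..28  -- tail padding (3B)
sizeof = 28, alignof = 4
— Event2 —
0..1  cpu  (1B, 1-aligned)
1..4  -- padding (3B)
4..16  prio  (12B, 4-aligned)
16..17  state  (1B, 1-aligned)
17..18  -- padding (1B)
18..20  lock  (2B, 2-aligned)
20..21  pid  (1B, 1-aligned)
21..24  -- padding (3B)
24..28  gid  (4B, 4-aligned)
28..29  uid  (1B, 1-aligned)
29..30  refcount  (1B, 1-aligned)
30..32  -- tail padding (2B)
sizeof = 32, alignof = 4
28 − 32 = -4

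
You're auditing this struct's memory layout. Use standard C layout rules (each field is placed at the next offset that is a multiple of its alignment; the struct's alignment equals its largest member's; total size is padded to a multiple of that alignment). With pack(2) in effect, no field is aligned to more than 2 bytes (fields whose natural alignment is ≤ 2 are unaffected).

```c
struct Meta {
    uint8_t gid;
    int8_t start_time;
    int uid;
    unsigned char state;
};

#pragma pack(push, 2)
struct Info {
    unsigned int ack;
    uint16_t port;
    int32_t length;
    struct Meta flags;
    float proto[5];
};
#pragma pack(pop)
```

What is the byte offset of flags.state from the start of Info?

Meta: gid at 0 (size 1, align 1) → ends 1; start_time at 1 (size 1, align 1) → ends 2; pad 2 to align 4 for uid; uid at 4 (size 4, align 4) → ends 8; state at 8 (size 1, align 1) → ends 9; tail pad 3 to reach multiple of 4; total 12 bytes, alignment 4
ack at 0 (size 4, align 2) → ends 4
port at 4 (size 2, align 2) → ends 6
length at 6 (size 4, align 2) → ends 10
flags at 10 (size 12, align 2) → ends 22
within Meta: state at 8
10 + 8 = 18

18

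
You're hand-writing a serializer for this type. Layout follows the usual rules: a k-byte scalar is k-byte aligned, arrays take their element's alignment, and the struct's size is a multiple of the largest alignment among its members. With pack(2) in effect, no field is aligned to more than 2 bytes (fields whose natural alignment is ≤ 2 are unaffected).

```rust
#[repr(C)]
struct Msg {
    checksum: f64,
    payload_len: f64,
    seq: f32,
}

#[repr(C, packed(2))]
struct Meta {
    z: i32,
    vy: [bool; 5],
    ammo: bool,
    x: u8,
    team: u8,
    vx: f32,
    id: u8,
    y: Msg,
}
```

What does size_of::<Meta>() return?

Msg: @0: checksum [8B, align 8] → 8; @8: payload_len [8B, align 8] → 16; @16: seq [4B, align 4] → 20; +4 tail pad (align 8); size 24, align 8
@0: z [4B, align 2] → 4
@4: vy [5B, align 1] → 9
@9: ammo [1B, align 1] → 10
@10: x [1B, align 1] → 11
@11: team [1B, align 1] → 12
@12: vx [4B, align 2] → 16
@16: id [1B, align 1] → 17
+1 pad (align 2)
@18: y [24B, align 2] → 42
size 42, align 2

42 bytes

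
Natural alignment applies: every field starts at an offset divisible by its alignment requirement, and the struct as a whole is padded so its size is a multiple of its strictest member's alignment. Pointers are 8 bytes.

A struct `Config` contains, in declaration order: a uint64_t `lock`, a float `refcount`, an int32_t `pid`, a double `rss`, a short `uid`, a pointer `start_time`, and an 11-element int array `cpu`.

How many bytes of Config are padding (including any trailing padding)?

0..8  lock  (8B, 8-aligned)
8..12  refcount  (4B, 4-aligned)
12..16  pid  (4B, 4-aligned)
16..24  rss  (8B, 8-aligned)
24..26  uid  (2B, 2-aligned)
26..32  -- padding (6B)
32..40  start_time  (8B, 8-aligned)
40..84  cpu  (44B, 4-aligned)
84..88  -- tail padding (4B)
sizeof = 88, alignof = 8
data bytes 78, size 88 → padding 10

10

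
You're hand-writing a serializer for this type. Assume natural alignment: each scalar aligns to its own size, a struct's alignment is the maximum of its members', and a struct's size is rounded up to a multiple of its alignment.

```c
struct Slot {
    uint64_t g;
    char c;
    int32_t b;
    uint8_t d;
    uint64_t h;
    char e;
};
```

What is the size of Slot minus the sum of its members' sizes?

g at 0 (size 8, align 8) → ends 8
c at 8 (size 1, align 1) → ends 9
pad 3 to align 4 for b
b at 12 (size 4, align 4) → ends 16
d at 16 (size 1, align 1) → ends 17
pad 7 to align 8 for h
h at 24 (size 8, align 8) → ends 32
e at 32 (size 1, align 1) → ends 33
tail pad 7 to reach multiple of 8
total 40 bytes, alignment 8
data bytes 23, size 40 → padding 17

17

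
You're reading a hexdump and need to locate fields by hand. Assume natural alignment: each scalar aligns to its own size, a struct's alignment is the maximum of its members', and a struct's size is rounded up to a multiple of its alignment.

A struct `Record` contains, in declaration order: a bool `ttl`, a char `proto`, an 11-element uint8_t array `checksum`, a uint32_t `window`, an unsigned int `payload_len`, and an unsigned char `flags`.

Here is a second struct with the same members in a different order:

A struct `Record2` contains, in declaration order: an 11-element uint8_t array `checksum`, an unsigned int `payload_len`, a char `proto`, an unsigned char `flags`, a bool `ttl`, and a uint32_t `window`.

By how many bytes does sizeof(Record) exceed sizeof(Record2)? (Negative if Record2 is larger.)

4

ttl at 0 (size 1, align 1) → ends 1
proto at 1 (size 1, align 1) → ends 2
checksum at 2 (size 11, align 1) → ends 13
pad 3 to align 4 for window
window at 16 (size 4, align 4) → ends 20
payload_len at 20 (size 4, align 4) → ends 24
flags at 24 (size 1, align 1) → ends 25
tail pad 3 to reach multiple of 4
total 28 bytes, alignment 4
— Record2 —
checksum at 0 (size 11, align 1) → ends 11
pad 1 to align 4 for payload_len
payload_len at 12 (size 4, align 4) → ends 16
proto at 16 (size 1, align 1) → ends 17
flags at 17 (size 1, align 1) → ends 18
ttl at 18 (size 1, align 1) → ends 19
pad 1 to align 4 for window
window at 20 (size 4, align 4) → ends 24
total 24 bytes, alignment 4
28 − 24 = 4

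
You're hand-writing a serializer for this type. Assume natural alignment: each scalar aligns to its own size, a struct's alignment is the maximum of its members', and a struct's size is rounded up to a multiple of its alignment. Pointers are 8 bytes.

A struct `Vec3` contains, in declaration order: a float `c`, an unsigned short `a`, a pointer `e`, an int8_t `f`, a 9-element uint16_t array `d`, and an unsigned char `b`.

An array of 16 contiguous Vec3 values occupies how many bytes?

640

0..4  c  (4B, 4-aligned)
4..6  a  (2B, 2-aligned)
6..8  -- padding (2B)
8..16  e  (8B, 8-aligned)
16..17  f  (1B, 1-aligned)
17..18  -- padding (1B)
18..36  d  (18B, 2-aligned)
36..37  b  (1B, 1-aligned)
37..40  -- tail padding (3B)
sizeof = 40, alignof = 8
array of 16: 16 × 40 = 640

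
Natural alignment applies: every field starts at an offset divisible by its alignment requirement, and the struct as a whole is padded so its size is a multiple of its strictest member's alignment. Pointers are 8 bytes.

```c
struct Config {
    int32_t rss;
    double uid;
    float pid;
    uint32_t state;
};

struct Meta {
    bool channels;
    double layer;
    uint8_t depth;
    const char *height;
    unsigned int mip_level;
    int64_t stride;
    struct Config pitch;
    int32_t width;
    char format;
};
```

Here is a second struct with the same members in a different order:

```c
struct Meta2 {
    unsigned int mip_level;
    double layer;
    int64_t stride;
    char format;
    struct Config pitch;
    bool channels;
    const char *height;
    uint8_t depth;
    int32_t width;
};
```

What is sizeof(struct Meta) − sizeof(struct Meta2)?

Config: rss at 0 (size 4, align 4) → ends 4; pad 4 to align 8 for uid; uid at 8 (size 8, align 8) → ends 16; pid at 16 (size 4, align 4) → ends 20; state at 20 (size 4, align 4) → ends 24; total 24 bytes, alignment 8
channels at 0 (size 1, align 1) → ends 1
pad 7 to align 8 for layer
layer at 8 (size 8, align 8) → ends 16
depth at 16 (size 1, align 1) → ends 17
pad 7 to align 8 for height
height at 24 (size 8, align 8) → ends 32
mip_level at 32 (size 4, align 4) → ends 36
pad 4 to align 8 for stride
stride at 40 (size 8, align 8) → ends 48
pitch at 48 (size 24, align 8) → ends 72
width at 72 (size 4, align 4) → ends 76
format at 76 (size 1, align 1) → ends 77
tail pad 3 to reach multiple of 8
total 80 bytes, alignment 8
— Meta2 —
mip_level at 0 (size 4, align 4) → ends 4
pad 4 to align 8 for layer
layer at 8 (size 8, align 8) → ends 16
stride at 16 (size 8, align 8) → ends 24
format at 24 (size 1, align 1) → ends 25
pad 7 to align 8 for pitch
pitch at 32 (size 24, align 8) → ends 56
channels at 56 (size 1, align 1) → ends 57
pad 7 to align 8 for height
height at 64 (size 8, align 8) → ends 72
depth at 72 (size 1, align 1) → ends 73
pad 3 to align 4 for width
width at 76 (size 4, align 4) → ends 80
total 80 bytes, alignment 8
80 − 80 = 0

0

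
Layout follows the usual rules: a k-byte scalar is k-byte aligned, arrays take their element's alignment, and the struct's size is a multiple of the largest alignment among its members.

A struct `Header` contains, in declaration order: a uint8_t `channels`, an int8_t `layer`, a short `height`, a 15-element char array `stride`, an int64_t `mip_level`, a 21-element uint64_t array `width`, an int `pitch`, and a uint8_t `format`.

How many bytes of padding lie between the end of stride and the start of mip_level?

5

0..1  channels  (1B, 1-aligned)
1..2  layer  (1B, 1-aligned)
2..4  height  (2B, 2-aligned)
4..19  stride  (15B, 1-aligned)
19..24  -- padding (5B)
24..32  mip_level  (8B, 8-aligned)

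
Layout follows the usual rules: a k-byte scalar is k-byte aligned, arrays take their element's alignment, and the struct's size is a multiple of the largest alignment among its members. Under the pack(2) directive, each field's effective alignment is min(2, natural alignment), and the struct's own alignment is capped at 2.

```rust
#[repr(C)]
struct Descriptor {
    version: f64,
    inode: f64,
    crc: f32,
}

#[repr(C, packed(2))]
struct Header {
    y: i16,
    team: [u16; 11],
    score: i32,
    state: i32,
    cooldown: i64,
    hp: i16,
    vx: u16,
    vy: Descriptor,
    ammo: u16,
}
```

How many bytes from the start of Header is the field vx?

42

Descriptor: 0..8  version  (8B, 8-aligned); 8..16  inode  (8B, 8-aligned); 16..20  crc  (4B, 4-aligned); 20..24  -- tail padding (4B); sizeof = 24, alignof = 8
0..2  y  (2B, 2-aligned)
2..24  team  (22B, 2-aligned)
24..28  score  (4B, 2-aligned)
28..32  state  (4B, 2-aligned)
32..40  cooldown  (8B, 2-aligned)
40..42  hp  (2B, 2-aligned)
42..44  vx  (2B, 2-aligned)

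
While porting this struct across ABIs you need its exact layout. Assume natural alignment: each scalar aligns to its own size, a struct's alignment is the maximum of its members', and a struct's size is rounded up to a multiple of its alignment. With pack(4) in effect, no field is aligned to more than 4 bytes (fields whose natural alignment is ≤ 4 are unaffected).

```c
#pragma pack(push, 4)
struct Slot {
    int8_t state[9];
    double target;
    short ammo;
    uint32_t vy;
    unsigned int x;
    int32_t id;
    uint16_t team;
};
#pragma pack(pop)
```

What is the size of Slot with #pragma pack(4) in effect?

40

0..9  state  (9B, 1-aligned)
9..12  -- padding (3B)
12..20  target  (8B, 4-aligned)
20..22  ammo  (2B, 2-aligned)
22..24  -- padding (2B)
24..28  vy  (4B, 4-aligned)
28..32  x  (4B, 4-aligned)
32..36  id  (4B, 4-aligned)
36..38  team  (2B, 2-aligned)
38..40  -- tail padding (2B)
sizeof = 40, alignof = 4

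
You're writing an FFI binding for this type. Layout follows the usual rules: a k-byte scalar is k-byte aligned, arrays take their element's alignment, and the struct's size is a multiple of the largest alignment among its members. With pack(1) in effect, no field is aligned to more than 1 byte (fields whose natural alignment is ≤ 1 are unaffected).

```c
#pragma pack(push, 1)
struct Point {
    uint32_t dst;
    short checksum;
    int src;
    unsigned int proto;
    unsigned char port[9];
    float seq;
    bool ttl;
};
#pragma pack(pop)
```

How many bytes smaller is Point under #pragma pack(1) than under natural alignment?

natural layout:
  @0: dst [4B, align 4] → 4
  @4: checksum [2B, align 2] → 6
  +2 pad (align 4)
  @8: src [4B, align 4] → 12
  @12: proto [4B, align 4] → 16
  @16: port [9B, align 1] → 25
  +3 pad (align 4)
  @28: seq [4B, align 4] → 32
  @32: ttl [1B, align 1] → 33
  +3 tail pad (align 4)
  size 36, align 4
packed(1) layout:
  @0: dst [4B, align 1] → 4
  @4: checksum [2B, align 1] → 6
  @6: src [4B, align 1] → 10
  @10: proto [4B, align 1] → 14
  @14: port [9B, align 1] → 23
  @23: seq [4B, align 1] → 27
  @27: ttl [1B, align 1] → 28
  size 28, align 1
36 − 28 = 8

8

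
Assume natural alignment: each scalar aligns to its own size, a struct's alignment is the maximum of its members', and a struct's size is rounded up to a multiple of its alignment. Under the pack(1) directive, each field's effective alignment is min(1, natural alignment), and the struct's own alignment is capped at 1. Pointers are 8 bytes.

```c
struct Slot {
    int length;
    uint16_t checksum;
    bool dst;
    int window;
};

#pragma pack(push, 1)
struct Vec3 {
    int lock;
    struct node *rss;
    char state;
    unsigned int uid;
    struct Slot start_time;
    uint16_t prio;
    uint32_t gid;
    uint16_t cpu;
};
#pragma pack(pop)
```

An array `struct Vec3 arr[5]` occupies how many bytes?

185

Slot: 0..4  length  (4B, 4-aligned); 4..6  checksum  (2B, 2-aligned); 6..7  dst  (1B, 1-aligned); 7..8  -- padding (1B); 8..12  window  (4B, 4-aligned); sizeof = 12, alignof = 4
0..4  lock  (4B, 1-aligned)
4..12  rss  (8B, 1-aligned)
12..13  state  (1B, 1-aligned)
13..17  uid  (4B, 1-aligned)
17..29  start_time  (12B, 1-aligned)
29..31  prio  (2B, 1-aligned)
31..35  gid  (4B, 1-aligned)
35..37  cpu  (2B, 1-aligned)
sizeof = 37, alignof = 1
array of 5: 5 × 37 = 185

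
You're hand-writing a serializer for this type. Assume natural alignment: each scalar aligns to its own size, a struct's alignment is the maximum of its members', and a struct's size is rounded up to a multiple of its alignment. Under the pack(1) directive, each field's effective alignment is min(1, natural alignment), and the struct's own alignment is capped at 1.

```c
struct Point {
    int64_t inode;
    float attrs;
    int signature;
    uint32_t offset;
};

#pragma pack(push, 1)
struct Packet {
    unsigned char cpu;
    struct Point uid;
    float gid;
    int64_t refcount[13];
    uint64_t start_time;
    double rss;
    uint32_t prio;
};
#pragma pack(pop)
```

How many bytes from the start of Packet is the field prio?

149

Point: inode at 0 (size 8, align 8) → ends 8; attrs at 8 (size 4, align 4) → ends 12; signature at 12 (size 4, align 4) → ends 16; offset at 16 (size 4, align 4) → ends 20; tail pad 4 to reach multiple of 8; total 24 bytes, alignment 8
cpu at 0 (size 1, align 1) → ends 1
uid at 1 (size 24, align 1) → ends 25
gid at 25 (size 4, align 1) → ends 29
refcount at 29 (size 104, align 1) → ends 133
start_time at 133 (size 8, align 1) → ends 141
rss at 141 (size 8, align 1) → ends 149
prio at 149 (size 4, align 1) → ends 153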